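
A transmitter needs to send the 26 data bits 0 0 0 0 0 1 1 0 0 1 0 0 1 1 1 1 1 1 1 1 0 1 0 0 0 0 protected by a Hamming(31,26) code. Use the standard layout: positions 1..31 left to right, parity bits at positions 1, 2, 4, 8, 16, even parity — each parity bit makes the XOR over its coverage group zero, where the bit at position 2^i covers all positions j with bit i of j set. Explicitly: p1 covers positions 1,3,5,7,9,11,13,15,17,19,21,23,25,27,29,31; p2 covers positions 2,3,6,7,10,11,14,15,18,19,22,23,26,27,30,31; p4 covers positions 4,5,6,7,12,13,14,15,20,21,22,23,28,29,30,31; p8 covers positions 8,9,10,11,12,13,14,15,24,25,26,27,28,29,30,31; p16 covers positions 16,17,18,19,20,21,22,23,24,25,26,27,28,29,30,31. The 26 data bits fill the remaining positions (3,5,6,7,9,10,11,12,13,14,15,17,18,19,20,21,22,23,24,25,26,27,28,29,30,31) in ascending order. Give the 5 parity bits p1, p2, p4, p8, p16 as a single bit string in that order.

00101

Place data bits at non-power-of-two positions: b3=0, b5=0, b6=0, b7=0, b9=0, b10=1, b11=1, b12=0, b13=0, b14=1, b15=0, b17=0, b18=1, b19=1, b20=1, b21=1, b22=1, b23=1, b24=1, b25=1, b26=0, b27=1, b28=0, b29=0, b30=0, b31=0.
p1 = XOR of data positions {3,5,7,9,11,13,15,17,19,21,23,25,27,29,31} = 0⊕0⊕0⊕0⊕1⊕0⊕0⊕0⊕1⊕1⊕1⊕1⊕1⊕0⊕0 = 0
p2 = XOR of data positions {3,6,7,10,11,14,15,18,19,22,23,26,27,30,31} = 0⊕0⊕0⊕1⊕1⊕1⊕0⊕1⊕1⊕1⊕1⊕0⊕1⊕0⊕0 = 0
p4 = XOR of data positions {5,6,7,12,13,14,15,20,21,22,23,28,29,30,31} = 0⊕0⊕0⊕0⊕0⊕1⊕0⊕1⊕1⊕1⊕1⊕0⊕0⊕0⊕0 = 1
p8 = XOR of data positions {9,10,11,12,13,14,15,24,25,26,27,28,29,30,31} = 0⊕1⊕1⊕0⊕0⊕1⊕0⊕1⊕1⊕0⊕1⊕0⊕0⊕0⊕0 = 0
p16 = XOR of data positions {17,18,19,20,21,22,23,24,25,26,27,28,29,30,31} = 0⊕1⊕1⊕1⊕1⊕1⊕1⊕1⊕1⊕0⊕1⊕0⊕0⊕0⊕0 = 1
Parity bits p1,p2,p4,p8,p16 = 00101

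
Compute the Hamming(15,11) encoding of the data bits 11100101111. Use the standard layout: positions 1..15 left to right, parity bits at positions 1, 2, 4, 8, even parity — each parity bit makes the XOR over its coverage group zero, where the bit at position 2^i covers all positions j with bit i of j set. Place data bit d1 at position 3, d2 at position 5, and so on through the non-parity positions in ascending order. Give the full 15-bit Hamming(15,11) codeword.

Place data bits at non-power-of-two positions: b3=1, b5=1, b6=1, b7=0, b9=0, b10=1, b11=0, b12=1, b13=1, b14=1, b15=1.
p1 = XOR of data positions {3,5,7,9,11,13,15} = 1⊕1⊕0⊕0⊕0⊕1⊕1 = 0
p2 = XOR of data positions {3,6,7,10,11,14,15} = 1⊕1⊕0⊕1⊕0⊕1⊕1 = 1
p4 = XOR of data positions {5,6,7,12,13,14,15} = 1⊕1⊕0⊕1⊕1⊕1⊕1 = 0
p8 = XOR of data positions {9,10,11,12,13,14,15} = 0⊕1⊕0⊕1⊕1⊕1⊕1 = 1
Codeword b1..b15 = 011011010101111

011011010101111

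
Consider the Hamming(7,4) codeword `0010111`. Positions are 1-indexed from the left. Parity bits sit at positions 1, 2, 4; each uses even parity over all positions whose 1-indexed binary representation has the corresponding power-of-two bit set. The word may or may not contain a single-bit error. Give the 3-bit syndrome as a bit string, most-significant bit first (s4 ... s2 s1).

s1: b1⊕b3⊕b5⊕b7 = 0⊕1⊕1⊕1 = 1
s2: b2⊕b3⊕b6⊕b7 = 0⊕1⊕1⊕1 = 1
s4: b4⊕b5⊕b6⊕b7 = 0⊕1⊕1⊕1 = 1
Syndrome (s4...s1) = 111 → position 7.

111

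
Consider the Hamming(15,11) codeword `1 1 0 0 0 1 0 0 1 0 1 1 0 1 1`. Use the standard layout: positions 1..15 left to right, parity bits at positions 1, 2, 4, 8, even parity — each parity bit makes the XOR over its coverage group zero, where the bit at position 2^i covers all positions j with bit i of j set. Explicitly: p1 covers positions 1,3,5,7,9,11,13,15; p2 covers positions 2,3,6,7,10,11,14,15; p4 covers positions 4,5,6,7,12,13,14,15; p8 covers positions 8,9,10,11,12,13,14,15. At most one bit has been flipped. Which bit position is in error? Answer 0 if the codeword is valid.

10

s1: b1⊕b3⊕b5⊕b7⊕b9⊕b11⊕b13⊕b15 = 1⊕0⊕0⊕0⊕1⊕1⊕0⊕1 = 0
s2: b2⊕b3⊕b6⊕b7⊕b10⊕b11⊕b14⊕b15 = 1⊕0⊕1⊕0⊕0⊕1⊕1⊕1 = 1
s4: b4⊕b5⊕b6⊕b7⊕b12⊕b13⊕b14⊕b15 = 0⊕0⊕1⊕0⊕1⊕0⊕1⊕1 = 0
s8: b8⊕b9⊕b10⊕b11⊕b12⊕b13⊕b14⊕b15 = 0⊕1⊕0⊕1⊕1⊕0⊕1⊕1 = 1
Syndrome (s8...s1) = 1010 → position 10.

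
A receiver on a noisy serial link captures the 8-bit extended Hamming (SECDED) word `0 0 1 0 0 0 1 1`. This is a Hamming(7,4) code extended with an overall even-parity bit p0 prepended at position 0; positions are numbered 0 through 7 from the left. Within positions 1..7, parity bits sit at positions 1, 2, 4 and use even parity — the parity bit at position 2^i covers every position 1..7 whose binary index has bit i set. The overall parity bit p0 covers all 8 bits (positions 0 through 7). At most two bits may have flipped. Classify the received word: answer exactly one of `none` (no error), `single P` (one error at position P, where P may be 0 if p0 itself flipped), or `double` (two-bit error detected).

single 3

s1: b1⊕b3⊕b5⊕b7 = 0⊕0⊕0⊕1 = 1
s2: b2⊕b3⊕b6⊕b7 = 1⊕0⊕1⊕1 = 1
s4: b4⊕b5⊕b6⊕b7 = 0⊕0⊕1⊕1 = 0
Syndrome (s4...s1) = 011 → position 3.
Overall parity (XOR of all 8 bits, including p0): 0⊕0⊕1⊕0⊕0⊕0⊕1⊕1 = 1
Overall=1, syndrome position=3 → single-bit error at position 3.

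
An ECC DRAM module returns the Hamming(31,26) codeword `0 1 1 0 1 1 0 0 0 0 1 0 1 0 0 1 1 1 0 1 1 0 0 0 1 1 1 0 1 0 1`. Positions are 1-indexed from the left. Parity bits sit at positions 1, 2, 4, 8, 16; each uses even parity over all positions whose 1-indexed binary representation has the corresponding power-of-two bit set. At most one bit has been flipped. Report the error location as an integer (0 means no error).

s1: b1⊕b3⊕b5⊕b7⊕b9⊕b11⊕b13⊕b15⊕b17⊕b19⊕b21⊕b23⊕b25⊕b27⊕b29⊕b31 = 0⊕1⊕1⊕0⊕0⊕1⊕1⊕0⊕1⊕0⊕1⊕0⊕1⊕1⊕1⊕1 = 0
s2: b2⊕b3⊕b6⊕b7⊕b10⊕b11⊕b14⊕b15⊕b18⊕b19⊕b22⊕b23⊕b26⊕b27⊕b30⊕b31 = 1⊕1⊕1⊕0⊕0⊕1⊕0⊕0⊕1⊕0⊕0⊕0⊕1⊕1⊕0⊕1 = 0
s4: b4⊕b5⊕b6⊕b7⊕b12⊕b13⊕b14⊕b15⊕b20⊕b21⊕b22⊕b23⊕b28⊕b29⊕b30⊕b31 = 0⊕1⊕1⊕0⊕0⊕1⊕0⊕0⊕1⊕1⊕0⊕0⊕0⊕1⊕0⊕1 = 1
s8: b8⊕b9⊕b10⊕b11⊕b12⊕b13⊕b14⊕b15⊕b24⊕b25⊕b26⊕b27⊕b28⊕b29⊕b30⊕b31 = 0⊕0⊕0⊕1⊕0⊕1⊕0⊕0⊕0⊕1⊕1⊕1⊕0⊕1⊕0⊕1 = 1
s16: b16⊕b17⊕b18⊕b19⊕b20⊕b21⊕b22⊕b23⊕b24⊕b25⊕b26⊕b27⊕b28⊕b29⊕b30⊕b31 = 1⊕1⊕1⊕0⊕1⊕1⊕0⊕0⊕0⊕1⊕1⊕1⊕0⊕1⊕0⊕1 = 0
Syndrome (s16...s1) = 01100 → position 12.

12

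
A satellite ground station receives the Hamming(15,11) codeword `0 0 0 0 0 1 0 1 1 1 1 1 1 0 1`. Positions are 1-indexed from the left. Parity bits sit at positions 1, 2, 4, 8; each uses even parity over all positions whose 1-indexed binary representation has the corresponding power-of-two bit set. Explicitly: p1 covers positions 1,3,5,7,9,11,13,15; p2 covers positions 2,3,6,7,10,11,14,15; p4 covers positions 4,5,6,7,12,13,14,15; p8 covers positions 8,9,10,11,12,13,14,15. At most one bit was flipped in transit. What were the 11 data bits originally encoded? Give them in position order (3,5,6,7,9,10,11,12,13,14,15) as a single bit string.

00101111101

s1: b1⊕b3⊕b5⊕b7⊕b9⊕b11⊕b13⊕b15 = 0⊕0⊕0⊕0⊕1⊕1⊕1⊕1 = 0
s2: b2⊕b3⊕b6⊕b7⊕b10⊕b11⊕b14⊕b15 = 0⊕0⊕1⊕0⊕1⊕1⊕0⊕1 = 0
s4: b4⊕b5⊕b6⊕b7⊕b12⊕b13⊕b14⊕b15 = 0⊕0⊕1⊕0⊕1⊕1⊕0⊕1 = 0
s8: b8⊕b9⊕b10⊕b11⊕b12⊕b13⊕b14⊕b15 = 1⊕1⊕1⊕1⊕1⊕1⊕0⊕1 = 1
Syndrome (s8...s1) = 1000 → position 8.
Flip bit 8: corrected codeword = 000001001111101
Data bits at positions 3,5,6,7,9,10,11,12,13,14,15: 00101111101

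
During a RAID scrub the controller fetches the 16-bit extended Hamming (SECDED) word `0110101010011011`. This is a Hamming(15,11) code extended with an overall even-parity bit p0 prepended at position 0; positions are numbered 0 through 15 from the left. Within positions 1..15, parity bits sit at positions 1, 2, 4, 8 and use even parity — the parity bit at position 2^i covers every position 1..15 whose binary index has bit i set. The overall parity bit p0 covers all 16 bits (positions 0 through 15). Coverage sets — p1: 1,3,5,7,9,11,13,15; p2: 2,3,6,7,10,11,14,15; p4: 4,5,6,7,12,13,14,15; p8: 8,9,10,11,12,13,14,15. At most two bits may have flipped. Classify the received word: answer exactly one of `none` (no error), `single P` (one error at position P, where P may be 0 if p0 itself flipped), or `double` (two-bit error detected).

s1: b1⊕b3⊕b5⊕b7⊕b9⊕b11⊕b13⊕b15 = 1⊕0⊕0⊕0⊕0⊕1⊕0⊕1 = 1
s2: b2⊕b3⊕b6⊕b7⊕b10⊕b11⊕b14⊕b15 = 1⊕0⊕1⊕0⊕0⊕1⊕1⊕1 = 1
s4: b4⊕b5⊕b6⊕b7⊕b12⊕b13⊕b14⊕b15 = 1⊕0⊕1⊕0⊕1⊕0⊕1⊕1 = 1
s8: b8⊕b9⊕b10⊕b11⊕b12⊕b13⊕b14⊕b15 = 1⊕0⊕0⊕1⊕1⊕0⊕1⊕1 = 1
Syndrome (s8...s1) = 1111 → position 15.
Overall parity (XOR of all 16 bits, including p0): 0⊕1⊕1⊕0⊕1⊕0⊕1⊕0⊕1⊕0⊕0⊕1⊕1⊕0⊕1⊕1 = 1
Overall=1, syndrome position=15 → single-bit error at position 15.

single 15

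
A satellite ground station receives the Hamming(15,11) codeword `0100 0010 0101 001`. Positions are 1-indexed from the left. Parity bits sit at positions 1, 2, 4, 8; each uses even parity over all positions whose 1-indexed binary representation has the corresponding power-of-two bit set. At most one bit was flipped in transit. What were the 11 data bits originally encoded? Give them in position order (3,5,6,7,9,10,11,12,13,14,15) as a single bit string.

00010100001

s1: b1⊕b3⊕b5⊕b7⊕b9⊕b11⊕b13⊕b15 = 0⊕0⊕0⊕1⊕0⊕0⊕0⊕1 = 0
s2: b2⊕b3⊕b6⊕b7⊕b10⊕b11⊕b14⊕b15 = 1⊕0⊕0⊕1⊕1⊕0⊕0⊕1 = 0
s4: b4⊕b5⊕b6⊕b7⊕b12⊕b13⊕b14⊕b15 = 0⊕0⊕0⊕1⊕1⊕0⊕0⊕1 = 1
s8: b8⊕b9⊕b10⊕b11⊕b12⊕b13⊕b14⊕b15 = 0⊕0⊕1⊕0⊕1⊕0⊕0⊕1 = 1
Syndrome (s8...s1) = 1100 → position 12.
Flip bit 12: corrected codeword = 010000100100001
Data bits at positions 3,5,6,7,9,10,11,12,13,14,15: 00010100001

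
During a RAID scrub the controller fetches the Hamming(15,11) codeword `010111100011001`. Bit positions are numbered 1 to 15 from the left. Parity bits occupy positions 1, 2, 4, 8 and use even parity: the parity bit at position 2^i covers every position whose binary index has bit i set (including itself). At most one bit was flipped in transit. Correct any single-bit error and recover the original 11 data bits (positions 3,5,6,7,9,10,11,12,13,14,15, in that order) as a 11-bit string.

s1: b1⊕b3⊕b5⊕b7⊕b9⊕b11⊕b13⊕b15 = 0⊕0⊕1⊕1⊕0⊕1⊕0⊕1 = 0
s2: b2⊕b3⊕b6⊕b7⊕b10⊕b11⊕b14⊕b15 = 1⊕0⊕1⊕1⊕0⊕1⊕0⊕1 = 1
s4: b4⊕b5⊕b6⊕b7⊕b12⊕b13⊕b14⊕b15 = 1⊕1⊕1⊕1⊕1⊕0⊕0⊕1 = 0
s8: b8⊕b9⊕b10⊕b11⊕b12⊕b13⊕b14⊕b15 = 0⊕0⊕0⊕1⊕1⊕0⊕0⊕1 = 1
Syndrome (s8...s1) = 1010 → position 10.
Flip bit 10: corrected codeword = 010111100111001
Data bits at positions 3,5,6,7,9,10,11,12,13,14,15: 01110111001

01110111001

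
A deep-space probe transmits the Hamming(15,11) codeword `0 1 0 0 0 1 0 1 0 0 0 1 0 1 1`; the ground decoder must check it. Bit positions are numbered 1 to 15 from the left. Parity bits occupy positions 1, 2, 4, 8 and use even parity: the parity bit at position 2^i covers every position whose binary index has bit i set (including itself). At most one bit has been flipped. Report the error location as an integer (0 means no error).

s1: b1⊕b3⊕b5⊕b7⊕b9⊕b11⊕b13⊕b15 = 0⊕0⊕0⊕0⊕0⊕0⊕0⊕1 = 1
s2: b2⊕b3⊕b6⊕b7⊕b10⊕b11⊕b14⊕b15 = 1⊕0⊕1⊕0⊕0⊕0⊕1⊕1 = 0
s4: b4⊕b5⊕b6⊕b7⊕b12⊕b13⊕b14⊕b15 = 0⊕0⊕1⊕0⊕1⊕0⊕1⊕1 = 0
s8: b8⊕b9⊕b10⊕b11⊕b12⊕b13⊕b14⊕b15 = 1⊕0⊕0⊕0⊕1⊕0⊕1⊕1 = 0
Syndrome (s8...s1) = 0001 → position 1.

1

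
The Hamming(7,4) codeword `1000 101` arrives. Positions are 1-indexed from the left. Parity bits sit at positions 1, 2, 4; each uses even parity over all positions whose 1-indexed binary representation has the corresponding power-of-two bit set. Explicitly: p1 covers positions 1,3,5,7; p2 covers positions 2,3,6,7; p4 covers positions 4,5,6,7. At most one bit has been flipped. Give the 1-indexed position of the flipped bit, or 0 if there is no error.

s1: b1⊕b3⊕b5⊕b7 = 1⊕0⊕1⊕1 = 1
s2: b2⊕b3⊕b6⊕b7 = 0⊕0⊕0⊕1 = 1
s4: b4⊕b5⊕b6⊕b7 = 0⊕1⊕0⊕1 = 0
Syndrome (s4...s1) = 011 → position 3.

3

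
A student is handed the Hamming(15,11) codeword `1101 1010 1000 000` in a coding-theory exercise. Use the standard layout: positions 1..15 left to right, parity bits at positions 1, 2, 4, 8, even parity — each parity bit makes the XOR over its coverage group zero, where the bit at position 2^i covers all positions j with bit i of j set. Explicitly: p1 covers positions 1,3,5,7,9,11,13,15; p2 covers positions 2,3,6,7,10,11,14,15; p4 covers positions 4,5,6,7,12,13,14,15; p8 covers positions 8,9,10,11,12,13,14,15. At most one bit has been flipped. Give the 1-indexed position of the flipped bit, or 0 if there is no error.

s1: b1⊕b3⊕b5⊕b7⊕b9⊕b11⊕b13⊕b15 = 1⊕0⊕1⊕1⊕1⊕0⊕0⊕0 = 0
s2: b2⊕b3⊕b6⊕b7⊕b10⊕b11⊕b14⊕b15 = 1⊕0⊕0⊕1⊕0⊕0⊕0⊕0 = 0
s4: b4⊕b5⊕b6⊕b7⊕b12⊕b13⊕b14⊕b15 = 1⊕1⊕0⊕1⊕0⊕0⊕0⊕0 = 1
s8: b8⊕b9⊕b10⊕b11⊕b12⊕b13⊕b14⊕b15 = 0⊕1⊕0⊕0⊕0⊕0⊕0⊕0 = 1
Syndrome (s8...s1) = 1100 → position 12.

12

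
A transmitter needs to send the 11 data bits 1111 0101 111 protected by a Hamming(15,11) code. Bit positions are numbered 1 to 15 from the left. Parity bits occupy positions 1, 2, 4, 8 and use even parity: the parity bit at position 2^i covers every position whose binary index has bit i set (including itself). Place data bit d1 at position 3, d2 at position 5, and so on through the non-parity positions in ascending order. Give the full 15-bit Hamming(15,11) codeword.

Place data bits at non-power-of-two positions: b3=1, b5=1, b6=1, b7=1, b9=0, b10=1, b11=0, b12=1, b13=1, b14=1, b15=1.
p1 = XOR of data positions {3,5,7,9,11,13,15} = 1⊕1⊕1⊕0⊕0⊕1⊕1 = 1
p2 = XOR of data positions {3,6,7,10,11,14,15} = 1⊕1⊕1⊕1⊕0⊕1⊕1 = 0
p4 = XOR of data positions {5,6,7,12,13,14,15} = 1⊕1⊕1⊕1⊕1⊕1⊕1 = 1
p8 = XOR of data positions {9,10,11,12,13,14,15} = 0⊕1⊕0⊕1⊕1⊕1⊕1 = 1
Codeword b1..b15 = 101111110101111

101111110101111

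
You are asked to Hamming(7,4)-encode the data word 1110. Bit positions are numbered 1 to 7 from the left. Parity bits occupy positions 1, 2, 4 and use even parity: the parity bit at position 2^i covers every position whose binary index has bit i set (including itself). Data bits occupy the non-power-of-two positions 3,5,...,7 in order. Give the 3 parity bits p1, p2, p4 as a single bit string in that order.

000

Place data bits at non-power-of-two positions: b3=1, b5=1, b6=1, b7=0.
p1 = XOR of data positions {3,5,7} = 1⊕1⊕0 = 0
p2 = XOR of data positions {3,6,7} = 1⊕1⊕0 = 0
p4 = XOR of data positions {5,6,7} = 1⊕1⊕0 = 0
Parity bits p1,p2,p4 = 000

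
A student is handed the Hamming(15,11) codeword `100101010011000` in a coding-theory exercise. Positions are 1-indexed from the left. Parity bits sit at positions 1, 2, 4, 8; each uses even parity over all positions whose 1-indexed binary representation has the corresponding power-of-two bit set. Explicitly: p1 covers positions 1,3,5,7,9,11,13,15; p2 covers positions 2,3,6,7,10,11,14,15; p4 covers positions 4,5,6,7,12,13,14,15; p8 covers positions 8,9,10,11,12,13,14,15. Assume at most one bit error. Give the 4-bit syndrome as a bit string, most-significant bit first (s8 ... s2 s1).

s1: b1⊕b3⊕b5⊕b7⊕b9⊕b11⊕b13⊕b15 = 1⊕0⊕0⊕0⊕0⊕1⊕0⊕0 = 0
s2: b2⊕b3⊕b6⊕b7⊕b10⊕b11⊕b14⊕b15 = 0⊕0⊕1⊕0⊕0⊕1⊕0⊕0 = 0
s4: b4⊕b5⊕b6⊕b7⊕b12⊕b13⊕b14⊕b15 = 1⊕0⊕1⊕0⊕1⊕0⊕0⊕0 = 1
s8: b8⊕b9⊕b10⊕b11⊕b12⊕b13⊕b14⊕b15 = 1⊕0⊕0⊕1⊕1⊕0⊕0⊕0 = 1
Syndrome (s8...s1) = 1100 → position 12.

1100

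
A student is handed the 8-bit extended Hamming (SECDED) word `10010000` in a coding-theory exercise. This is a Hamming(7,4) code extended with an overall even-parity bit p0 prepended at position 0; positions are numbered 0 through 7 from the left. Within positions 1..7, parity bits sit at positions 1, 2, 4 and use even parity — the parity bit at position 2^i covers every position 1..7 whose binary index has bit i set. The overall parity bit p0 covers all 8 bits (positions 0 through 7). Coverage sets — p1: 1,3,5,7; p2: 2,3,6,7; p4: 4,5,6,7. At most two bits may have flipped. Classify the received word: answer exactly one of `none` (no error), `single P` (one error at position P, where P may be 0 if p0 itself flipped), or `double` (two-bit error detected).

s1: b1⊕b3⊕b5⊕b7 = 0⊕1⊕0⊕0 = 1
s2: b2⊕b3⊕b6⊕b7 = 0⊕1⊕0⊕0 = 1
s4: b4⊕b5⊕b6⊕b7 = 0⊕0⊕0⊕0 = 0
Syndrome (s4...s1) = 011 → position 3.
Overall parity (XOR of all 8 bits, including p0): 1⊕0⊕0⊕1⊕0⊕0⊕0⊕0 = 0
Overall=0, syndrome position=3 → double-bit error detected (uncorrectable).

double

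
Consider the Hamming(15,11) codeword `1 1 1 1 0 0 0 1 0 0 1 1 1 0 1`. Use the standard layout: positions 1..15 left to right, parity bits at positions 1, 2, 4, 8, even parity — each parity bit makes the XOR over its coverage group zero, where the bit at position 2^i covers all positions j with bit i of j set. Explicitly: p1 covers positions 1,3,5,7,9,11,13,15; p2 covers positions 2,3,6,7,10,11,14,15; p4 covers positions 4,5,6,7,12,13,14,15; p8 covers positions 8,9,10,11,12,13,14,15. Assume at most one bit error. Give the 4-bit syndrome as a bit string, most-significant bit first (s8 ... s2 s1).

s1: b1⊕b3⊕b5⊕b7⊕b9⊕b11⊕b13⊕b15 = 1⊕1⊕0⊕0⊕0⊕1⊕1⊕1 = 1
s2: b2⊕b3⊕b6⊕b7⊕b10⊕b11⊕b14⊕b15 = 1⊕1⊕0⊕0⊕0⊕1⊕0⊕1 = 0
s4: b4⊕b5⊕b6⊕b7⊕b12⊕b13⊕b14⊕b15 = 1⊕0⊕0⊕0⊕1⊕1⊕0⊕1 = 0
s8: b8⊕b9⊕b10⊕b11⊕b12⊕b13⊕b14⊕b15 = 1⊕0⊕0⊕1⊕1⊕1⊕0⊕1 = 1
Syndrome (s8...s1) = 1001 → position 9.

1001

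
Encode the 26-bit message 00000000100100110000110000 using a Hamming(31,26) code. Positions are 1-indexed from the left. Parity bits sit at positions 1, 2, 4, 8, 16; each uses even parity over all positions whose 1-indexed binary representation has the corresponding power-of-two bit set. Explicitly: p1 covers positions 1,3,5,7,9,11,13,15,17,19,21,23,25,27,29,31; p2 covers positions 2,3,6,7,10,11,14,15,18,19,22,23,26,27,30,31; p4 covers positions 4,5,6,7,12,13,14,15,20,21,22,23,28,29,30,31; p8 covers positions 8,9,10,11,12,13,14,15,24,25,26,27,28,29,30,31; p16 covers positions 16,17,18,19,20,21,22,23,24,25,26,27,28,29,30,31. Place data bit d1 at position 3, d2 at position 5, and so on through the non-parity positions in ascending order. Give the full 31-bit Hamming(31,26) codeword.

0001000100001001100110000110000

Place data bits at non-power-of-two positions: b3=0, b5=0, b6=0, b7=0, b9=0, b10=0, b11=0, b12=0, b13=1, b14=0, b15=0, b17=1, b18=0, b19=0, b20=1, b21=1, b22=0, b23=0, b24=0, b25=0, b26=1, b27=1, b28=0, b29=0, b30=0, b31=0.
p1 = XOR of data positions {3,5,7,9,11,13,15,17,19,21,23,25,27,29,31} = 0⊕0⊕0⊕0⊕0⊕1⊕0⊕1⊕0⊕1⊕0⊕0⊕1⊕0⊕0 = 0
p2 = XOR of data positions {3,6,7,10,11,14,15,18,19,22,23,26,27,30,31} = 0⊕0⊕0⊕0⊕0⊕0⊕0⊕0⊕0⊕0⊕0⊕1⊕1⊕0⊕0 = 0
p4 = XOR of data positions {5,6,7,12,13,14,15,20,21,22,23,28,29,30,31} = 0⊕0⊕0⊕0⊕1⊕0⊕0⊕1⊕1⊕0⊕0⊕0⊕0⊕0⊕0 = 1
p8 = XOR of data positions {9,10,11,12,13,14,15,24,25,26,27,28,29,30,31} = 0⊕0⊕0⊕0⊕1⊕0⊕0⊕0⊕0⊕1⊕1⊕0⊕0⊕0⊕0 = 1
p16 = XOR of data positions {17,18,19,20,21,22,23,24,25,26,27,28,29,30,31} = 1⊕0⊕0⊕1⊕1⊕0⊕0⊕0⊕0⊕1⊕1⊕0⊕0⊕0⊕0 = 1
Codeword b1..b31 = 0001000100001001100110000110000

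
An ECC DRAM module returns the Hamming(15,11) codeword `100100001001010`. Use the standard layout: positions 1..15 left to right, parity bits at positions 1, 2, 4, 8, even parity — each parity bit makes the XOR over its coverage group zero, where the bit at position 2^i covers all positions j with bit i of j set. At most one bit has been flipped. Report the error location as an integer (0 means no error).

s1: b1⊕b3⊕b5⊕b7⊕b9⊕b11⊕b13⊕b15 = 1⊕0⊕0⊕0⊕1⊕0⊕0⊕0 = 0
s2: b2⊕b3⊕b6⊕b7⊕b10⊕b11⊕b14⊕b15 = 0⊕0⊕0⊕0⊕0⊕0⊕1⊕0 = 1
s4: b4⊕b5⊕b6⊕b7⊕b12⊕b13⊕b14⊕b15 = 1⊕0⊕0⊕0⊕1⊕0⊕1⊕0 = 1
s8: b8⊕b9⊕b10⊕b11⊕b12⊕b13⊕b14⊕b15 = 0⊕1⊕0⊕0⊕1⊕0⊕1⊕0 = 1
Syndrome (s8...s1) = 1110 → position 14.

14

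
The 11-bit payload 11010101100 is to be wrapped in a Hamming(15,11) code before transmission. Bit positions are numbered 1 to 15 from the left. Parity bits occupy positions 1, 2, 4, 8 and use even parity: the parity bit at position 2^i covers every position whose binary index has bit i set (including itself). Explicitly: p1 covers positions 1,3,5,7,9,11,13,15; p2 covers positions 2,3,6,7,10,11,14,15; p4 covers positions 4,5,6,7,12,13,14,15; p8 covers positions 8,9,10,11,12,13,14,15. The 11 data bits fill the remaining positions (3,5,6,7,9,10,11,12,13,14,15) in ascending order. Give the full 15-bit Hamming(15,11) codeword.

011010110101100

Place data bits at non-power-of-two positions: b3=1, b5=1, b6=0, b7=1, b9=0, b10=1, b11=0, b12=1, b13=1, b14=0, b15=0.
p1 = XOR of data positions {3,5,7,9,11,13,15} = 1⊕1⊕1⊕0⊕0⊕1⊕0 = 0
p2 = XOR of data positions {3,6,7,10,11,14,15} = 1⊕0⊕1⊕1⊕0⊕0⊕0 = 1
p4 = XOR of data positions {5,6,7,12,13,14,15} = 1⊕0⊕1⊕1⊕1⊕0⊕0 = 0
p8 = XOR of data positions {9,10,11,12,13,14,15} = 0⊕1⊕0⊕1⊕1⊕0⊕0 = 1
Codeword b1..b15 = 011010110101100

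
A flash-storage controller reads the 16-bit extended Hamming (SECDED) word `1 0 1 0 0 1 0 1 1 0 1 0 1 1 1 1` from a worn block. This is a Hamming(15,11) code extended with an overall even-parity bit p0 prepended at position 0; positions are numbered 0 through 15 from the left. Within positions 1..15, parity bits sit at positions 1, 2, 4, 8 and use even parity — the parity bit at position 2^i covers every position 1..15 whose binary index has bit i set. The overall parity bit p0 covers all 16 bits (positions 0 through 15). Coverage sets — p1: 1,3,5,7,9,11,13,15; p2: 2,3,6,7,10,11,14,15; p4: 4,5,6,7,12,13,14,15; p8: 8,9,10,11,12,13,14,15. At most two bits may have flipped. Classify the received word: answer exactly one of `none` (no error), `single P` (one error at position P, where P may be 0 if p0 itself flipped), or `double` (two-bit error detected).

double

s1: b1⊕b3⊕b5⊕b7⊕b9⊕b11⊕b13⊕b15 = 0⊕0⊕1⊕1⊕0⊕0⊕1⊕1 = 0
s2: b2⊕b3⊕b6⊕b7⊕b10⊕b11⊕b14⊕b15 = 1⊕0⊕0⊕1⊕1⊕0⊕1⊕1 = 1
s4: b4⊕b5⊕b6⊕b7⊕b12⊕b13⊕b14⊕b15 = 0⊕1⊕0⊕1⊕1⊕1⊕1⊕1 = 0
s8: b8⊕b9⊕b10⊕b11⊕b12⊕b13⊕b14⊕b15 = 1⊕0⊕1⊕0⊕1⊕1⊕1⊕1 = 0
Syndrome (s8...s1) = 0010 → position 2.
Overall parity (XOR of all 16 bits, including p0): 1⊕0⊕1⊕0⊕0⊕1⊕0⊕1⊕1⊕0⊕1⊕0⊕1⊕1⊕1⊕1 = 0
Overall=0, syndrome position=2 → double-bit error detected (uncorrectable).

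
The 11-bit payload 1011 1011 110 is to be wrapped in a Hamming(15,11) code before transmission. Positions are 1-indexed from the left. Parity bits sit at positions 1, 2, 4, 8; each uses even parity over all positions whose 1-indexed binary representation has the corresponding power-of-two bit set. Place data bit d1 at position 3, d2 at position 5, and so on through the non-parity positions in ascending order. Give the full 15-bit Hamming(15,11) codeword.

111101111011110

Place data bits at non-power-of-two positions: b3=1, b5=0, b6=1, b7=1, b9=1, b10=0, b11=1, b12=1, b13=1, b14=1, b15=0.
p1 = XOR of data positions {3,5,7,9,11,13,15} = 1⊕0⊕1⊕1⊕1⊕1⊕0 = 1
p2 = XOR of data positions {3,6,7,10,11,14,15} = 1⊕1⊕1⊕0⊕1⊕1⊕0 = 1
p4 = XOR of data positions {5,6,7,12,13,14,15} = 0⊕1⊕1⊕1⊕1⊕1⊕0 = 1
p8 = XOR of data positions {9,10,11,12,13,14,15} = 1⊕0⊕1⊕1⊕1⊕1⊕0 = 1
Codeword b1..b15 = 111101111011110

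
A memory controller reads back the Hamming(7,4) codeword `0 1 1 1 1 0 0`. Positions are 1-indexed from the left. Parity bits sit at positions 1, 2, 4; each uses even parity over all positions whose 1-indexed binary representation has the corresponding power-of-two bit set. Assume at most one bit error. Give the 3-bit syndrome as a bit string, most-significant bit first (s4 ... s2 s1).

s1: b1⊕b3⊕b5⊕b7 = 0⊕1⊕1⊕0 = 0
s2: b2⊕b3⊕b6⊕b7 = 1⊕1⊕0⊕0 = 0
s4: b4⊕b5⊕b6⊕b7 = 1⊕1⊕0⊕0 = 0
Syndrome (s4...s1) = 000 → position 0 (no error).

000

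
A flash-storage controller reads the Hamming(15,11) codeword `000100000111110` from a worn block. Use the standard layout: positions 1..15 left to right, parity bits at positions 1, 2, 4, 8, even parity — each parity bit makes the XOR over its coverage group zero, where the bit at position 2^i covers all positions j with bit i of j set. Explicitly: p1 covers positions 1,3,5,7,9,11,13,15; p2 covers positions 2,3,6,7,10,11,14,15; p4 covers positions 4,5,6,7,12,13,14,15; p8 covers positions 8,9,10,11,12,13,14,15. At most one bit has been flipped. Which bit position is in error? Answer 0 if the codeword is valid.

10

s1: b1⊕b3⊕b5⊕b7⊕b9⊕b11⊕b13⊕b15 = 0⊕0⊕0⊕0⊕0⊕1⊕1⊕0 = 0
s2: b2⊕b3⊕b6⊕b7⊕b10⊕b11⊕b14⊕b15 = 0⊕0⊕0⊕0⊕1⊕1⊕1⊕0 = 1
s4: b4⊕b5⊕b6⊕b7⊕b12⊕b13⊕b14⊕b15 = 1⊕0⊕0⊕0⊕1⊕1⊕1⊕0 = 0
s8: b8⊕b9⊕b10⊕b11⊕b12⊕b13⊕b14⊕b15 = 0⊕0⊕1⊕1⊕1⊕1⊕1⊕0 = 1
Syndrome (s8...s1) = 1010 → position 10.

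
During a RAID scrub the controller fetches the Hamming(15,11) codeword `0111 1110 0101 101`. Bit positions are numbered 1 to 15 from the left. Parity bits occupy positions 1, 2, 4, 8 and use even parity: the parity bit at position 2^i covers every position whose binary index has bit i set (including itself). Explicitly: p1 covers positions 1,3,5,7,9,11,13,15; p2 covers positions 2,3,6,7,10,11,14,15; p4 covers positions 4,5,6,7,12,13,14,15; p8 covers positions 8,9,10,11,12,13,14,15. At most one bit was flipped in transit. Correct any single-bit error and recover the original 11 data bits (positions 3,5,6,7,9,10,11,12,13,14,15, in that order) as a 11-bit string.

s1: b1⊕b3⊕b5⊕b7⊕b9⊕b11⊕b13⊕b15 = 0⊕1⊕1⊕1⊕0⊕0⊕1⊕1 = 1
s2: b2⊕b3⊕b6⊕b7⊕b10⊕b11⊕b14⊕b15 = 1⊕1⊕1⊕1⊕1⊕0⊕0⊕1 = 0
s4: b4⊕b5⊕b6⊕b7⊕b12⊕b13⊕b14⊕b15 = 1⊕1⊕1⊕1⊕1⊕1⊕0⊕1 = 1
s8: b8⊕b9⊕b10⊕b11⊕b12⊕b13⊕b14⊕b15 = 0⊕0⊕1⊕0⊕1⊕1⊕0⊕1 = 0
Syndrome (s8...s1) = 0101 → position 5.
Flip bit 5: corrected codeword = 011101100101101
Data bits at positions 3,5,6,7,9,10,11,12,13,14,15: 10110101101

10110101101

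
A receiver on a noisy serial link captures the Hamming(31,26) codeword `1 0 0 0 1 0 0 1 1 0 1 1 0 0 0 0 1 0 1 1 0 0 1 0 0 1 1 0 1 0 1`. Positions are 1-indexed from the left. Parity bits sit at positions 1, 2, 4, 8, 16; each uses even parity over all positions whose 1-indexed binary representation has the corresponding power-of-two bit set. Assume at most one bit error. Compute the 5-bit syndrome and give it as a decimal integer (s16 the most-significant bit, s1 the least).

s1: b1⊕b3⊕b5⊕b7⊕b9⊕b11⊕b13⊕b15⊕b17⊕b19⊕b21⊕b23⊕b25⊕b27⊕b29⊕b31 = 1⊕0⊕1⊕0⊕1⊕1⊕0⊕0⊕1⊕1⊕0⊕1⊕0⊕1⊕1⊕1 = 0
s2: b2⊕b3⊕b6⊕b7⊕b10⊕b11⊕b14⊕b15⊕b18⊕b19⊕b22⊕b23⊕b26⊕b27⊕b30⊕b31 = 0⊕0⊕0⊕0⊕0⊕1⊕0⊕0⊕0⊕1⊕0⊕1⊕1⊕1⊕0⊕1 = 0
s4: b4⊕b5⊕b6⊕b7⊕b12⊕b13⊕b14⊕b15⊕b20⊕b21⊕b22⊕b23⊕b28⊕b29⊕b30⊕b31 = 0⊕1⊕0⊕0⊕1⊕0⊕0⊕0⊕1⊕0⊕0⊕1⊕0⊕1⊕0⊕1 = 0
s8: b8⊕b9⊕b10⊕b11⊕b12⊕b13⊕b14⊕b15⊕b24⊕b25⊕b26⊕b27⊕b28⊕b29⊕b30⊕b31 = 1⊕1⊕0⊕1⊕1⊕0⊕0⊕0⊕0⊕0⊕1⊕1⊕0⊕1⊕0⊕1 = 0
s16: b16⊕b17⊕b18⊕b19⊕b20⊕b21⊕b22⊕b23⊕b24⊕b25⊕b26⊕b27⊕b28⊕b29⊕b30⊕b31 = 0⊕1⊕0⊕1⊕1⊕0⊕0⊕1⊕0⊕0⊕1⊕1⊕0⊕1⊕0⊕1 = 0
Syndrome (s16...s1) = 00000 → position 0 (no error).

0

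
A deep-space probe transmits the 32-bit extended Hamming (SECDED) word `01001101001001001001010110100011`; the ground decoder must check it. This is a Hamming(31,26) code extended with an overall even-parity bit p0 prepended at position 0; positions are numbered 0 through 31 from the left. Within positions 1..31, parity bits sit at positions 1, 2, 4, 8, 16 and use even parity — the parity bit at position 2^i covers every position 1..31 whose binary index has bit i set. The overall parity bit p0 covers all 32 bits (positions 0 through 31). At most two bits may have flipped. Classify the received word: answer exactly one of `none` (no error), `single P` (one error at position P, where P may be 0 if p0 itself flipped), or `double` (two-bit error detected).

double

s1: b1⊕b3⊕b5⊕b7⊕b9⊕b11⊕b13⊕b15⊕b17⊕b19⊕b21⊕b23⊕b25⊕b27⊕b29⊕b31 = 1⊕0⊕1⊕1⊕0⊕0⊕1⊕0⊕0⊕1⊕1⊕1⊕0⊕0⊕0⊕1 = 0
s2: b2⊕b3⊕b6⊕b7⊕b10⊕b11⊕b14⊕b15⊕b18⊕b19⊕b22⊕b23⊕b26⊕b27⊕b30⊕b31 = 0⊕0⊕0⊕1⊕1⊕0⊕0⊕0⊕0⊕1⊕0⊕1⊕1⊕0⊕1⊕1 = 1
s4: b4⊕b5⊕b6⊕b7⊕b12⊕b13⊕b14⊕b15⊕b20⊕b21⊕b22⊕b23⊕b28⊕b29⊕b30⊕b31 = 1⊕1⊕0⊕1⊕0⊕1⊕0⊕0⊕0⊕1⊕0⊕1⊕0⊕0⊕1⊕1 = 0
s8: b8⊕b9⊕b10⊕b11⊕b12⊕b13⊕b14⊕b15⊕b24⊕b25⊕b26⊕b27⊕b28⊕b29⊕b30⊕b31 = 0⊕0⊕1⊕0⊕0⊕1⊕0⊕0⊕1⊕0⊕1⊕0⊕0⊕0⊕1⊕1 = 0
s16: b16⊕b17⊕b18⊕b19⊕b20⊕b21⊕b22⊕b23⊕b24⊕b25⊕b26⊕b27⊕b28⊕b29⊕b30⊕b31 = 1⊕0⊕0⊕1⊕0⊕1⊕0⊕1⊕1⊕0⊕1⊕0⊕0⊕0⊕1⊕1 = 0
Syndrome (s16...s1) = 00010 → position 2.
Overall parity (XOR of all 32 bits, including p0): 0⊕1⊕0⊕0⊕1⊕1⊕0⊕1⊕0⊕0⊕1⊕0⊕0⊕1⊕0⊕0⊕1⊕0⊕0⊕1⊕0⊕1⊕0⊕1⊕1⊕0⊕1⊕0⊕0⊕0⊕1⊕1 = 0
Overall=0, syndrome position=2 → double-bit error detected (uncorrectable).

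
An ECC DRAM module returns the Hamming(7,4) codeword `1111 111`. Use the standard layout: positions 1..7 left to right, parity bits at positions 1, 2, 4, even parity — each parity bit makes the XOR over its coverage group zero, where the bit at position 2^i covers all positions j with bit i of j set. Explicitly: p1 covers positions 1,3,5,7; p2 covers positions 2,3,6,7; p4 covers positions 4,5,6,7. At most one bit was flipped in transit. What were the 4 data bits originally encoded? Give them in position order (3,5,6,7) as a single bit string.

s1: b1⊕b3⊕b5⊕b7 = 1⊕1⊕1⊕1 = 0
s2: b2⊕b3⊕b6⊕b7 = 1⊕1⊕1⊕1 = 0
s4: b4⊕b5⊕b6⊕b7 = 1⊕1⊕1⊕1 = 0
Syndrome (s4...s1) = 000 → position 0 (no error).
No correction needed.
Data bits at positions 3,5,6,7: 1111

1111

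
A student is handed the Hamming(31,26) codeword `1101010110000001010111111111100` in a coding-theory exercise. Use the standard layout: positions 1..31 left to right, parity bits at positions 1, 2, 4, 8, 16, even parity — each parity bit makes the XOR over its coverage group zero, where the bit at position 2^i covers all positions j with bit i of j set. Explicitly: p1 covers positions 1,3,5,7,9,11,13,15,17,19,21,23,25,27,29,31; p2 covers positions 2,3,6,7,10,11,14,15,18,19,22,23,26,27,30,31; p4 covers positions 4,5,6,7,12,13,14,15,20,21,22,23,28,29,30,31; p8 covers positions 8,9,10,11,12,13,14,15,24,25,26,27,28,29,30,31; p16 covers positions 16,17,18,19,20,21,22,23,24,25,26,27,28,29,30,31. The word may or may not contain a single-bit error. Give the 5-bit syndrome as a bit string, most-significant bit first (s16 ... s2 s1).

s1: b1⊕b3⊕b5⊕b7⊕b9⊕b11⊕b13⊕b15⊕b17⊕b19⊕b21⊕b23⊕b25⊕b27⊕b29⊕b31 = 1⊕0⊕0⊕0⊕1⊕0⊕0⊕0⊕0⊕0⊕1⊕1⊕1⊕1⊕1⊕0 = 1
s2: b2⊕b3⊕b6⊕b7⊕b10⊕b11⊕b14⊕b15⊕b18⊕b19⊕b22⊕b23⊕b26⊕b27⊕b30⊕b31 = 1⊕0⊕1⊕0⊕0⊕0⊕0⊕0⊕1⊕0⊕1⊕1⊕1⊕1⊕0⊕0 = 1
s4: b4⊕b5⊕b6⊕b7⊕b12⊕b13⊕b14⊕b15⊕b20⊕b21⊕b22⊕b23⊕b28⊕b29⊕b30⊕b31 = 1⊕0⊕1⊕0⊕0⊕0⊕0⊕0⊕1⊕1⊕1⊕1⊕1⊕1⊕0⊕0 = 0
s8: b8⊕b9⊕b10⊕b11⊕b12⊕b13⊕b14⊕b15⊕b24⊕b25⊕b26⊕b27⊕b28⊕b29⊕b30⊕b31 = 1⊕1⊕0⊕0⊕0⊕0⊕0⊕0⊕1⊕1⊕1⊕1⊕1⊕1⊕0⊕0 = 0
s16: b16⊕b17⊕b18⊕b19⊕b20⊕b21⊕b22⊕b23⊕b24⊕b25⊕b26⊕b27⊕b28⊕b29⊕b30⊕b31 = 1⊕0⊕1⊕0⊕1⊕1⊕1⊕1⊕1⊕1⊕1⊕1⊕1⊕1⊕0⊕0 = 0
Syndrome (s16...s1) = 00011 → position 3.

00011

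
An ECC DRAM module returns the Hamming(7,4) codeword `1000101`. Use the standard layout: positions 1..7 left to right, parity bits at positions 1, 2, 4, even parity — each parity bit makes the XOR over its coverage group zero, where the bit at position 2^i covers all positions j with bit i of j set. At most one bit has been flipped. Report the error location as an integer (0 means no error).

s1: b1⊕b3⊕b5⊕b7 = 1⊕0⊕1⊕1 = 1
s2: b2⊕b3⊕b6⊕b7 = 0⊕0⊕0⊕1 = 1
s4: b4⊕b5⊕b6⊕b7 = 0⊕1⊕0⊕1 = 0
Syndrome (s4...s1) = 011 → position 3.

3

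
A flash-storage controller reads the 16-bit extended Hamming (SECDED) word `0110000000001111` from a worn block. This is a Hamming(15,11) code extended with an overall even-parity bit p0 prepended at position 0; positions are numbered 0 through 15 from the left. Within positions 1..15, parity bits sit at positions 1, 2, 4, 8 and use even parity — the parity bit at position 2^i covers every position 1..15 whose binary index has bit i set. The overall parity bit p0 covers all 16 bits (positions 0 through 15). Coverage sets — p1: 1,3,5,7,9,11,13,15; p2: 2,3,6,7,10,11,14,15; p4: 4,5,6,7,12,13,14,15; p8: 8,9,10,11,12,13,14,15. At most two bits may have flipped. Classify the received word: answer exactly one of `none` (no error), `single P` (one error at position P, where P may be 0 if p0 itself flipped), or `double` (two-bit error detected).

double

s1: b1⊕b3⊕b5⊕b7⊕b9⊕b11⊕b13⊕b15 = 1⊕0⊕0⊕0⊕0⊕0⊕1⊕1 = 1
s2: b2⊕b3⊕b6⊕b7⊕b10⊕b11⊕b14⊕b15 = 1⊕0⊕0⊕0⊕0⊕0⊕1⊕1 = 1
s4: b4⊕b5⊕b6⊕b7⊕b12⊕b13⊕b14⊕b15 = 0⊕0⊕0⊕0⊕1⊕1⊕1⊕1 = 0
s8: b8⊕b9⊕b10⊕b11⊕b12⊕b13⊕b14⊕b15 = 0⊕0⊕0⊕0⊕1⊕1⊕1⊕1 = 0
Syndrome (s8...s1) = 0011 → position 3.
Overall parity (XOR of all 16 bits, including p0): 0⊕1⊕1⊕0⊕0⊕0⊕0⊕0⊕0⊕0⊕0⊕0⊕1⊕1⊕1⊕1 = 0
Overall=0, syndrome position=3 → double-bit error detected (uncorrectable).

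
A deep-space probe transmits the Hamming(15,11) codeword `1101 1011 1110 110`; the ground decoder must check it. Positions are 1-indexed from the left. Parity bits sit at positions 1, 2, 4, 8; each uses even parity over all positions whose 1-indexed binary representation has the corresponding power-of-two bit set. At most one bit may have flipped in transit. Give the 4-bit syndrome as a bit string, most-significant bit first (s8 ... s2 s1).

0110

s1: b1⊕b3⊕b5⊕b7⊕b9⊕b11⊕b13⊕b15 = 1⊕0⊕1⊕1⊕1⊕1⊕1⊕0 = 0
s2: b2⊕b3⊕b6⊕b7⊕b10⊕b11⊕b14⊕b15 = 1⊕0⊕0⊕1⊕1⊕1⊕1⊕0 = 1
s4: b4⊕b5⊕b6⊕b7⊕b12⊕b13⊕b14⊕b15 = 1⊕1⊕0⊕1⊕0⊕1⊕1⊕0 = 1
s8: b8⊕b9⊕b10⊕b11⊕b12⊕b13⊕b14⊕b15 = 1⊕1⊕1⊕1⊕0⊕1⊕1⊕0 = 0
Syndrome (s8...s1) = 0110 → position 6.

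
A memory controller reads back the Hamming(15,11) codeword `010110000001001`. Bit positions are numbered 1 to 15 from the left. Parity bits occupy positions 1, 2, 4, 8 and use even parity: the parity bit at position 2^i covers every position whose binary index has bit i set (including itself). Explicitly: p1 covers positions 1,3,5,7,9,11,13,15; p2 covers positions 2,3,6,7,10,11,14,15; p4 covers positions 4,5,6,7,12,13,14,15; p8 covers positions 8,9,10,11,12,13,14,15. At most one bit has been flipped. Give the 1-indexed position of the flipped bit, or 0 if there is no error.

0

s1: b1⊕b3⊕b5⊕b7⊕b9⊕b11⊕b13⊕b15 = 0⊕0⊕1⊕0⊕0⊕0⊕0⊕1 = 0
s2: b2⊕b3⊕b6⊕b7⊕b10⊕b11⊕b14⊕b15 = 1⊕0⊕0⊕0⊕0⊕0⊕0⊕1 = 0
s4: b4⊕b5⊕b6⊕b7⊕b12⊕b13⊕b14⊕b15 = 1⊕1⊕0⊕0⊕1⊕0⊕0⊕1 = 0
s8: b8⊕b9⊕b10⊕b11⊕b12⊕b13⊕b14⊕b15 = 0⊕0⊕0⊕0⊕1⊕0⊕0⊕1 = 0
Syndrome (s8...s1) = 0000 → position 0 (no error).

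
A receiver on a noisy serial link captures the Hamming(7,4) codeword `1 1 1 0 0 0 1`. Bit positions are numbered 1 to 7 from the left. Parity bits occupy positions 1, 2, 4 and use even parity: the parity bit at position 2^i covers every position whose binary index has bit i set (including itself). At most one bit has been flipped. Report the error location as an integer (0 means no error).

7

s1: b1⊕b3⊕b5⊕b7 = 1⊕1⊕0⊕1 = 1
s2: b2⊕b3⊕b6⊕b7 = 1⊕1⊕0⊕1 = 1
s4: b4⊕b5⊕b6⊕b7 = 0⊕0⊕0⊕1 = 1
Syndrome (s4...s1) = 111 → position 7.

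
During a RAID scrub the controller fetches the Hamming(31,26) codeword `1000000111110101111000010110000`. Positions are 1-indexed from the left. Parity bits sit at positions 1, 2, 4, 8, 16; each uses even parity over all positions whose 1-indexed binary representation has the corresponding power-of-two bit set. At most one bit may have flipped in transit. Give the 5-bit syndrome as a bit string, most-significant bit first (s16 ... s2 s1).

11010

s1: b1⊕b3⊕b5⊕b7⊕b9⊕b11⊕b13⊕b15⊕b17⊕b19⊕b21⊕b23⊕b25⊕b27⊕b29⊕b31 = 1⊕0⊕0⊕0⊕1⊕1⊕0⊕0⊕1⊕1⊕0⊕0⊕0⊕1⊕0⊕0 = 0
s2: b2⊕b3⊕b6⊕b7⊕b10⊕b11⊕b14⊕b15⊕b18⊕b19⊕b22⊕b23⊕b26⊕b27⊕b30⊕b31 = 0⊕0⊕0⊕0⊕1⊕1⊕1⊕0⊕1⊕1⊕0⊕0⊕1⊕1⊕0⊕0 = 1
s4: b4⊕b5⊕b6⊕b7⊕b12⊕b13⊕b14⊕b15⊕b20⊕b21⊕b22⊕b23⊕b28⊕b29⊕b30⊕b31 = 0⊕0⊕0⊕0⊕1⊕0⊕1⊕0⊕0⊕0⊕0⊕0⊕0⊕0⊕0⊕0 = 0
s8: b8⊕b9⊕b10⊕b11⊕b12⊕b13⊕b14⊕b15⊕b24⊕b25⊕b26⊕b27⊕b28⊕b29⊕b30⊕b31 = 1⊕1⊕1⊕1⊕1⊕0⊕1⊕0⊕1⊕0⊕1⊕1⊕0⊕0⊕0⊕0 = 1
s16: b16⊕b17⊕b18⊕b19⊕b20⊕b21⊕b22⊕b23⊕b24⊕b25⊕b26⊕b27⊕b28⊕b29⊕b30⊕b31 = 1⊕1⊕1⊕1⊕0⊕0⊕0⊕0⊕1⊕0⊕1⊕1⊕0⊕0⊕0⊕0 = 1
Syndrome (s16...s1) = 11010 → position 26.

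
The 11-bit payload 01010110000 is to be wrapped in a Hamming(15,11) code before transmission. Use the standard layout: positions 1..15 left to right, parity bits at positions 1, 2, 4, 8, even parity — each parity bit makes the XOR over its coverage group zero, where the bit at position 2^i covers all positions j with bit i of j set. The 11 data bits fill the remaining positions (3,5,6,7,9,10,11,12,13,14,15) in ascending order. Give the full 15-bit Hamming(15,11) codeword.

Place data bits at non-power-of-two positions: b3=0, b5=1, b6=0, b7=1, b9=0, b10=1, b11=1, b12=0, b13=0, b14=0, b15=0.
p1 = XOR of data positions {3,5,7,9,11,13,15} = 0⊕1⊕1⊕0⊕1⊕0⊕0 = 1
p2 = XOR of data positions {3,6,7,10,11,14,15} = 0⊕0⊕1⊕1⊕1⊕0⊕0 = 1
p4 = XOR of data positions {5,6,7,12,13,14,15} = 1⊕0⊕1⊕0⊕0⊕0⊕0 = 0
p8 = XOR of data positions {9,10,11,12,13,14,15} = 0⊕1⊕1⊕0⊕0⊕0⊕0 = 0
Codeword b1..b15 = 110010100110000

110010100110000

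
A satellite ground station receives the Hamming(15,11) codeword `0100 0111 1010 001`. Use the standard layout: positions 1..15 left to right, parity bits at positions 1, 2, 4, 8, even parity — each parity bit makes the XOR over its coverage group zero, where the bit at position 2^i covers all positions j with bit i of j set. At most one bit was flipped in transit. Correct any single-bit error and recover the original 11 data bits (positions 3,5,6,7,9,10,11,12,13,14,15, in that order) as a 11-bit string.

00011010001

s1: b1⊕b3⊕b5⊕b7⊕b9⊕b11⊕b13⊕b15 = 0⊕0⊕0⊕1⊕1⊕1⊕0⊕1 = 0
s2: b2⊕b3⊕b6⊕b7⊕b10⊕b11⊕b14⊕b15 = 1⊕0⊕1⊕1⊕0⊕1⊕0⊕1 = 1
s4: b4⊕b5⊕b6⊕b7⊕b12⊕b13⊕b14⊕b15 = 0⊕0⊕1⊕1⊕0⊕0⊕0⊕1 = 1
s8: b8⊕b9⊕b10⊕b11⊕b12⊕b13⊕b14⊕b15 = 1⊕1⊕0⊕1⊕0⊕0⊕0⊕1 = 0
Syndrome (s8...s1) = 0110 → position 6.
Flip bit 6: corrected codeword = 010000111010001
Data bits at positions 3,5,6,7,9,10,11,12,13,14,15: 00011010001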